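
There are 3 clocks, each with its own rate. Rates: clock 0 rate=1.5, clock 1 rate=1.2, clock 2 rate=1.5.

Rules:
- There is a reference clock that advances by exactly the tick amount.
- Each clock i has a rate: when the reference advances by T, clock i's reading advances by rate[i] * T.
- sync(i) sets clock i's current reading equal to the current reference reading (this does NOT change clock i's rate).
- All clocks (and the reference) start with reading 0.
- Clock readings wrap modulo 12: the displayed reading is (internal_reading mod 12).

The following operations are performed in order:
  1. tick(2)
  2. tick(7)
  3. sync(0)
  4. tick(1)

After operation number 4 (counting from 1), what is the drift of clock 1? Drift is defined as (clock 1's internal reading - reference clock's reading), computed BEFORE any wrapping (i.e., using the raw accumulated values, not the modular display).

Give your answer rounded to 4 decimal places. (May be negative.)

After op 1 tick(2): ref=2.0000 raw=[3.0000 2.4000 3.0000]
After op 2 tick(7): ref=9.0000 raw=[13.5000 10.8000 13.5000]
After op 3 sync(0): ref=9.0000 raw=[9.0000 10.8000 13.5000]
After op 4 tick(1): ref=10.0000 raw=[10.5000 12.0000 15.0000]
Drift of clock 1 after op 4: 12.0000 - 10.0000 = 2.0000

Answer: 2.0000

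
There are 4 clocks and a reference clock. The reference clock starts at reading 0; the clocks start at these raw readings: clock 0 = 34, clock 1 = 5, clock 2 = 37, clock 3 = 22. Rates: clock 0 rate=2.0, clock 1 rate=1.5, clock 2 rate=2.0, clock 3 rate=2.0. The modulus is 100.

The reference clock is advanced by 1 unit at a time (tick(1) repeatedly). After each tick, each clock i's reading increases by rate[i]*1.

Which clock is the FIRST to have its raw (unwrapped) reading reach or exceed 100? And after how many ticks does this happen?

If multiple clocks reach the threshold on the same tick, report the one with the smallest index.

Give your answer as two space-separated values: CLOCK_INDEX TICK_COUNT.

Answer: 2 32

Derivation:
clock 0: start=34, rate=2.0, needs 100-34 = 66; ticks = ceil(66/2.0) = ceil(33.0000) = 33; reading at tick 33 = 34 + 2.0*33 = 100.0000
clock 1: start=5, rate=1.5, needs 100-5 = 95; ticks = ceil(95/1.5) = ceil(63.3333) = 64; reading at tick 64 = 5 + 1.5*64 = 101.0000
clock 2: start=37, rate=2.0, needs 100-37 = 63; ticks = ceil(63/2.0) = ceil(31.5000) = 32; reading at tick 32 = 37 + 2.0*32 = 101.0000
clock 3: start=22, rate=2.0, needs 100-22 = 78; ticks = ceil(78/2.0) = ceil(39.0000) = 39; reading at tick 39 = 22 + 2.0*39 = 100.0000
Minimum tick count = 32; winners = [2]; smallest index = 2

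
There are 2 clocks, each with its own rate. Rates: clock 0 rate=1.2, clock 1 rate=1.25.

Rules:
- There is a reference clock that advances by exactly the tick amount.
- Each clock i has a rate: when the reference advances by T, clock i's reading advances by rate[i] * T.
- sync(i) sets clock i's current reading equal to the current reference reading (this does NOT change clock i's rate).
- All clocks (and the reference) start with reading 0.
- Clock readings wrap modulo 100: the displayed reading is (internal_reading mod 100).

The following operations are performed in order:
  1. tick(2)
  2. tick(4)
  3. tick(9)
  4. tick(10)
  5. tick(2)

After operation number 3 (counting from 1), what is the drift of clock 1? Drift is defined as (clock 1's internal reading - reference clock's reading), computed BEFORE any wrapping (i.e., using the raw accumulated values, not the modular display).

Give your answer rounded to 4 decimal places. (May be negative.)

Answer: 3.7500

Derivation:
After op 1 tick(2): ref=2.0000 raw=[2.4000 2.5000]
After op 2 tick(4): ref=6.0000 raw=[7.2000 7.5000]
After op 3 tick(9): ref=15.0000 raw=[18.0000 18.7500]
Drift of clock 1 after op 3: 18.7500 - 15.0000 = 3.7500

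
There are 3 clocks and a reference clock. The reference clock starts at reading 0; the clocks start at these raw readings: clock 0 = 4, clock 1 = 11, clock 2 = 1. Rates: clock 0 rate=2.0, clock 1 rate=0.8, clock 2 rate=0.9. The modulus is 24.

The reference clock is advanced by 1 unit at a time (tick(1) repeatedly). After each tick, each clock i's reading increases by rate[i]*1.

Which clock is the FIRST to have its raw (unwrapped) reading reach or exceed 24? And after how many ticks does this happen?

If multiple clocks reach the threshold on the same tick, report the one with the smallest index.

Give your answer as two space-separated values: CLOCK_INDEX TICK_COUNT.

clock 0: start=4, rate=2.0, needs 24-4 = 20; ticks = ceil(20/2.0) = ceil(10.0000) = 10; reading at tick 10 = 4 + 2.0*10 = 24.0000
clock 1: start=11, rate=0.8, needs 24-11 = 13; ticks = ceil(13/0.8) = ceil(16.2500) = 17; reading at tick 17 = 11 + 0.8*17 = 24.6000
clock 2: start=1, rate=0.9, needs 24-1 = 23; ticks = ceil(23/0.9) = ceil(25.5556) = 26; reading at tick 26 = 1 + 0.9*26 = 24.4000
Minimum tick count = 10; winners = [0]; smallest index = 0

Answer: 0 10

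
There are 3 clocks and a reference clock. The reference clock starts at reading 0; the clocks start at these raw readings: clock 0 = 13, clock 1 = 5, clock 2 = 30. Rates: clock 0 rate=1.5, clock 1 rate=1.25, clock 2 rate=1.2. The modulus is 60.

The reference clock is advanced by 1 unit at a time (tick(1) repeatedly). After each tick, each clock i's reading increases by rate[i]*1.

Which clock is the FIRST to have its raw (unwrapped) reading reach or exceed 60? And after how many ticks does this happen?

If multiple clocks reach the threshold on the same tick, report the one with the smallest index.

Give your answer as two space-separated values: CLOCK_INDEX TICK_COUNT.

clock 0: start=13, rate=1.5, needs 60-13 = 47; ticks = ceil(47/1.5) = ceil(31.3333) = 32; reading at tick 32 = 13 + 1.5*32 = 61.0000
clock 1: start=5, rate=1.25, needs 60-5 = 55; ticks = ceil(55/1.25) = ceil(44.0000) = 44; reading at tick 44 = 5 + 1.25*44 = 60.0000
clock 2: start=30, rate=1.2, needs 60-30 = 30; ticks = ceil(30/1.2) = ceil(25.0000) = 25; reading at tick 25 = 30 + 1.2*25 = 60.0000
Minimum tick count = 25; winners = [2]; smallest index = 2

Answer: 2 25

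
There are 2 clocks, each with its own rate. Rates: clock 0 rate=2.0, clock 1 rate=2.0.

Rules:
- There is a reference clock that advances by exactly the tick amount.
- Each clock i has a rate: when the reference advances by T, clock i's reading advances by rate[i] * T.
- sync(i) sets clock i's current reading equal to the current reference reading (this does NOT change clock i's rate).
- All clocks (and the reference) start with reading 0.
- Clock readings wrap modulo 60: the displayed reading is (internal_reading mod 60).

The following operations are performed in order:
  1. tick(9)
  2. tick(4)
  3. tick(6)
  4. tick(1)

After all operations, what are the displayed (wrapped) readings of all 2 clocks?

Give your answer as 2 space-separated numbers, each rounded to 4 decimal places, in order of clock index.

Answer: 40.0000 40.0000

Derivation:
After op 1 tick(9): ref=9.0000 raw=[18.0000 18.0000]
After op 2 tick(4): ref=13.0000 raw=[26.0000 26.0000]
After op 3 tick(6): ref=19.0000 raw=[38.0000 38.0000]
After op 4 tick(1): ref=20.0000 raw=[40.0000 40.0000]
Wrap final raw readings (mod 60): 40.0000 mod 60 = 40.0000; 40.0000 mod 60 = 40.0000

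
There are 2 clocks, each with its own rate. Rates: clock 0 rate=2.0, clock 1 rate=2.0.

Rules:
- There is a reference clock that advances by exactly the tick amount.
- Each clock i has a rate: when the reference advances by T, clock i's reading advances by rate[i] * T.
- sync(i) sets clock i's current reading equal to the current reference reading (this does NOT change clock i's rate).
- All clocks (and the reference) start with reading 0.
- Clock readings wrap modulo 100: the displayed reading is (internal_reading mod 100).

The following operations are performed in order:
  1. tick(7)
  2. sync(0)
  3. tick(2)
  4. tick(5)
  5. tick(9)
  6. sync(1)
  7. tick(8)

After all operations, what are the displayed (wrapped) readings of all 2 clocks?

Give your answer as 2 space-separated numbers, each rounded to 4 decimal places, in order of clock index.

After op 1 tick(7): ref=7.0000 raw=[14.0000 14.0000]
After op 2 sync(0): ref=7.0000 raw=[7.0000 14.0000]
After op 3 tick(2): ref=9.0000 raw=[11.0000 18.0000]
After op 4 tick(5): ref=14.0000 raw=[21.0000 28.0000]
After op 5 tick(9): ref=23.0000 raw=[39.0000 46.0000]
After op 6 sync(1): ref=23.0000 raw=[39.0000 23.0000]
After op 7 tick(8): ref=31.0000 raw=[55.0000 39.0000]
Wrap final raw readings (mod 100): 55.0000 mod 100 = 55.0000; 39.0000 mod 100 = 39.0000

Answer: 55.0000 39.0000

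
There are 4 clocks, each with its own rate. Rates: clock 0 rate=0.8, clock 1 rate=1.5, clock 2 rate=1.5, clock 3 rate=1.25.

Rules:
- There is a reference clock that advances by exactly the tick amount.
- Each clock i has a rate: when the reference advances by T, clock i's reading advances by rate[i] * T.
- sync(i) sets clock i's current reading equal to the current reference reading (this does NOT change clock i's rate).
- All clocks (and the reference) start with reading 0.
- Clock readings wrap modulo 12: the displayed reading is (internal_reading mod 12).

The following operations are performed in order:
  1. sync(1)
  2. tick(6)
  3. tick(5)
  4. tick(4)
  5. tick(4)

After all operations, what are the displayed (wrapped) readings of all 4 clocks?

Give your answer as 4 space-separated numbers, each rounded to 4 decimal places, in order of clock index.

After op 1 sync(1): ref=0.0000 raw=[0.0000 0.0000 0.0000 0.0000]
After op 2 tick(6): ref=6.0000 raw=[4.8000 9.0000 9.0000 7.5000]
After op 3 tick(5): ref=11.0000 raw=[8.8000 16.5000 16.5000 13.7500]
After op 4 tick(4): ref=15.0000 raw=[12.0000 22.5000 22.5000 18.7500]
After op 5 tick(4): ref=19.0000 raw=[15.2000 28.5000 28.5000 23.7500]
Wrap final raw readings (mod 12): 15.2000 mod 12 = 3.2000; 28.5000 mod 12 = 4.5000; 28.5000 mod 12 = 4.5000; 23.7500 mod 12 = 11.7500

Answer: 3.2000 4.5000 4.5000 11.7500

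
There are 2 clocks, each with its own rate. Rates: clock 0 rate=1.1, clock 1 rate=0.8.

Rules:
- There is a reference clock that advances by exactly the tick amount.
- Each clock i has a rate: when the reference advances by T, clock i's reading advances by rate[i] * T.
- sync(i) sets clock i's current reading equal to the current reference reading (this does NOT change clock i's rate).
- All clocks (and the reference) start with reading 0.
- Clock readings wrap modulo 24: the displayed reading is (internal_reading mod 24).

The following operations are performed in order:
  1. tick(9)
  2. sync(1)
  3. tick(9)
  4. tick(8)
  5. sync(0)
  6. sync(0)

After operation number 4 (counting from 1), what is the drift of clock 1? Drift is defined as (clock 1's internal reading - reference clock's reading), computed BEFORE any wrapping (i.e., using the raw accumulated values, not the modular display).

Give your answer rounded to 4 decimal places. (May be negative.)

Answer: -3.4000

Derivation:
After op 1 tick(9): ref=9.0000 raw=[9.9000 7.2000]
After op 2 sync(1): ref=9.0000 raw=[9.9000 9.0000]
After op 3 tick(9): ref=18.0000 raw=[19.8000 16.2000]
After op 4 tick(8): ref=26.0000 raw=[28.6000 22.6000]
Drift of clock 1 after op 4: 22.6000 - 26.0000 = -3.4000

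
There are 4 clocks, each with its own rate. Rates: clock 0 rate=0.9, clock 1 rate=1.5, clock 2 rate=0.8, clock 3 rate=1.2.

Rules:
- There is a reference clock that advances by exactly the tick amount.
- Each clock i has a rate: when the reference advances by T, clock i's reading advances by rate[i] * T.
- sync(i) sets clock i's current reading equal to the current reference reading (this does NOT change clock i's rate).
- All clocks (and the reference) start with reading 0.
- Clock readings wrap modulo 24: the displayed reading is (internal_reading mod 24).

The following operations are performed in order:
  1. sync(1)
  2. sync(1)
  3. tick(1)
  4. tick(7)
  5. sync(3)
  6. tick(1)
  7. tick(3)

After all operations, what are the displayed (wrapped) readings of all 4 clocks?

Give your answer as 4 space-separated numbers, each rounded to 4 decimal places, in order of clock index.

Answer: 10.8000 18.0000 9.6000 12.8000

Derivation:
After op 1 sync(1): ref=0.0000 raw=[0.0000 0.0000 0.0000 0.0000]
After op 2 sync(1): ref=0.0000 raw=[0.0000 0.0000 0.0000 0.0000]
After op 3 tick(1): ref=1.0000 raw=[0.9000 1.5000 0.8000 1.2000]
After op 4 tick(7): ref=8.0000 raw=[7.2000 12.0000 6.4000 9.6000]
After op 5 sync(3): ref=8.0000 raw=[7.2000 12.0000 6.4000 8.0000]
After op 6 tick(1): ref=9.0000 raw=[8.1000 13.5000 7.2000 9.2000]
After op 7 tick(3): ref=12.0000 raw=[10.8000 18.0000 9.6000 12.8000]
Wrap final raw readings (mod 24): 10.8000 mod 24 = 10.8000; 18.0000 mod 24 = 18.0000; 9.6000 mod 24 = 9.6000; 12.8000 mod 24 = 12.8000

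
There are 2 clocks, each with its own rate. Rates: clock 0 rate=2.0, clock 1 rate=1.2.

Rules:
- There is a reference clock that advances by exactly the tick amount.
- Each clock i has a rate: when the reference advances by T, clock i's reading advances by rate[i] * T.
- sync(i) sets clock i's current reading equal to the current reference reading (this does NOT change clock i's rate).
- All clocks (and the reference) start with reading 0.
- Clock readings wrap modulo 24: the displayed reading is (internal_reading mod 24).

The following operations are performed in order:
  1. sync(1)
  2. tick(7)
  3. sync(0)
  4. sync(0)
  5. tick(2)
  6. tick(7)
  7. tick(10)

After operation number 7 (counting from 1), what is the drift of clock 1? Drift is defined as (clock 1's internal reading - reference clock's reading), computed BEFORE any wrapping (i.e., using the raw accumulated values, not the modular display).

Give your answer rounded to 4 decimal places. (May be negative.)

After op 1 sync(1): ref=0.0000 raw=[0.0000 0.0000]
After op 2 tick(7): ref=7.0000 raw=[14.0000 8.4000]
After op 3 sync(0): ref=7.0000 raw=[7.0000 8.4000]
After op 4 sync(0): ref=7.0000 raw=[7.0000 8.4000]
After op 5 tick(2): ref=9.0000 raw=[11.0000 10.8000]
After op 6 tick(7): ref=16.0000 raw=[25.0000 19.2000]
After op 7 tick(10): ref=26.0000 raw=[45.0000 31.2000]
Drift of clock 1 after op 7: 31.2000 - 26.0000 = 5.2000

Answer: 5.2000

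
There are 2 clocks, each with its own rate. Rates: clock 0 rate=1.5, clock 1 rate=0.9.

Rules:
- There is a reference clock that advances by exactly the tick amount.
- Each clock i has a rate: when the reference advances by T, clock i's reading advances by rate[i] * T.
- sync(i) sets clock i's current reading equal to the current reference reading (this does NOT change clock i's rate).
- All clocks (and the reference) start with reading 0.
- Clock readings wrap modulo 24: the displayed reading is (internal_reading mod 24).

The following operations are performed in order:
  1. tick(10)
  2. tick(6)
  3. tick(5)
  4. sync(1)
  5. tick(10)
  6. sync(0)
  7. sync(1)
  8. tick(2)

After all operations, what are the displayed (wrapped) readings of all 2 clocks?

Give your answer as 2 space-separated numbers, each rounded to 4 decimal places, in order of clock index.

After op 1 tick(10): ref=10.0000 raw=[15.0000 9.0000]
After op 2 tick(6): ref=16.0000 raw=[24.0000 14.4000]
After op 3 tick(5): ref=21.0000 raw=[31.5000 18.9000]
After op 4 sync(1): ref=21.0000 raw=[31.5000 21.0000]
After op 5 tick(10): ref=31.0000 raw=[46.5000 30.0000]
After op 6 sync(0): ref=31.0000 raw=[31.0000 30.0000]
After op 7 sync(1): ref=31.0000 raw=[31.0000 31.0000]
After op 8 tick(2): ref=33.0000 raw=[34.0000 32.8000]
Wrap final raw readings (mod 24): 34.0000 mod 24 = 10.0000; 32.8000 mod 24 = 8.8000

Answer: 10.0000 8.8000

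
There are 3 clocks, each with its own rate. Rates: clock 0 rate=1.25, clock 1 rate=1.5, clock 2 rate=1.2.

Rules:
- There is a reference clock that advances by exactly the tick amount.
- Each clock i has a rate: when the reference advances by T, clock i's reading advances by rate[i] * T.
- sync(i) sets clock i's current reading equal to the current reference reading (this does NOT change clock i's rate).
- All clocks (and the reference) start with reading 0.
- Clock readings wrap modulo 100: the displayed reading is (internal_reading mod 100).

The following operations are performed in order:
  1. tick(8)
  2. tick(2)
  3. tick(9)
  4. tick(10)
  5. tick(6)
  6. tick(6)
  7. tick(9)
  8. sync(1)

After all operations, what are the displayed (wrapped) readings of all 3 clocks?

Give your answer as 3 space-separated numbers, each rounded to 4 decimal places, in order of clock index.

Answer: 62.5000 50.0000 60.0000

Derivation:
After op 1 tick(8): ref=8.0000 raw=[10.0000 12.0000 9.6000]
After op 2 tick(2): ref=10.0000 raw=[12.5000 15.0000 12.0000]
After op 3 tick(9): ref=19.0000 raw=[23.7500 28.5000 22.8000]
After op 4 tick(10): ref=29.0000 raw=[36.2500 43.5000 34.8000]
After op 5 tick(6): ref=35.0000 raw=[43.7500 52.5000 42.0000]
After op 6 tick(6): ref=41.0000 raw=[51.2500 61.5000 49.2000]
After op 7 tick(9): ref=50.0000 raw=[62.5000 75.0000 60.0000]
After op 8 sync(1): ref=50.0000 raw=[62.5000 50.0000 60.0000]
Wrap final raw readings (mod 100): 62.5000 mod 100 = 62.5000; 50.0000 mod 100 = 50.0000; 60.0000 mod 100 = 60.0000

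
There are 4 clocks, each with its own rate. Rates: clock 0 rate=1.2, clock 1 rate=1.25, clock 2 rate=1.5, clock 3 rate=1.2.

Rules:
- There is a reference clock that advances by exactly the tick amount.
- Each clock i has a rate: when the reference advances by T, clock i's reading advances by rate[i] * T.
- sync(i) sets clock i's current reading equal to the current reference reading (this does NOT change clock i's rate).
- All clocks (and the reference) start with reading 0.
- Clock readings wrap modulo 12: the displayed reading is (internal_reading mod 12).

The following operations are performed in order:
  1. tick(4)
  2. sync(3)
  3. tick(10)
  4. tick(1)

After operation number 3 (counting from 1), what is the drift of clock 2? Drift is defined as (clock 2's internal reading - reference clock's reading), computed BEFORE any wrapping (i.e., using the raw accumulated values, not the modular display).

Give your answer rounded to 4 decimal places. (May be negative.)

Answer: 7.0000

Derivation:
After op 1 tick(4): ref=4.0000 raw=[4.8000 5.0000 6.0000 4.8000]
After op 2 sync(3): ref=4.0000 raw=[4.8000 5.0000 6.0000 4.0000]
After op 3 tick(10): ref=14.0000 raw=[16.8000 17.5000 21.0000 16.0000]
Drift of clock 2 after op 3: 21.0000 - 14.0000 = 7.0000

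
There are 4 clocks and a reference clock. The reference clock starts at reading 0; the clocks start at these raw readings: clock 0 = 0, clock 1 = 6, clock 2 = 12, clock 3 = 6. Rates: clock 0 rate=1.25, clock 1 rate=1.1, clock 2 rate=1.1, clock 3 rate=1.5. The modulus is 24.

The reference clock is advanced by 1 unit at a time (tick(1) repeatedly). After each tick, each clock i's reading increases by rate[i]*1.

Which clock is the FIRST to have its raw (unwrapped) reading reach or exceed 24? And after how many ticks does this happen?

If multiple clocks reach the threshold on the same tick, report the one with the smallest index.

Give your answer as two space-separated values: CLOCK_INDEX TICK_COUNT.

Answer: 2 11

Derivation:
clock 0: start=0, rate=1.25, needs 24-0 = 24; ticks = ceil(24/1.25) = ceil(19.2000) = 20; reading at tick 20 = 0 + 1.25*20 = 25.0000
clock 1: start=6, rate=1.1, needs 24-6 = 18; ticks = ceil(18/1.1) = ceil(16.3636) = 17; reading at tick 17 = 6 + 1.1*17 = 24.7000
clock 2: start=12, rate=1.1, needs 24-12 = 12; ticks = ceil(12/1.1) = ceil(10.9091) = 11; reading at tick 11 = 12 + 1.1*11 = 24.1000
clock 3: start=6, rate=1.5, needs 24-6 = 18; ticks = ceil(18/1.5) = ceil(12.0000) = 12; reading at tick 12 = 6 + 1.5*12 = 24.0000
Minimum tick count = 11; winners = [2]; smallest index = 2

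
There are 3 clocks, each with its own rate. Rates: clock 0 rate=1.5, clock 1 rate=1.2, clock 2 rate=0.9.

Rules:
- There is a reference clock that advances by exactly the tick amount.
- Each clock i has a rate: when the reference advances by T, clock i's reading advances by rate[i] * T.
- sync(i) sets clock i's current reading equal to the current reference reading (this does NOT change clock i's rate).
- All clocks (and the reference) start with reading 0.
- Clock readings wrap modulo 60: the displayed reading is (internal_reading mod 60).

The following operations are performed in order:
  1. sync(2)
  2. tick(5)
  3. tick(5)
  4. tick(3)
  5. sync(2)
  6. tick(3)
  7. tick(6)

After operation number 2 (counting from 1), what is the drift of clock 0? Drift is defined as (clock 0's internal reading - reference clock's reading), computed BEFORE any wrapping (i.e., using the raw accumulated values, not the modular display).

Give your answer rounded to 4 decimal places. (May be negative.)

After op 1 sync(2): ref=0.0000 raw=[0.0000 0.0000 0.0000]
After op 2 tick(5): ref=5.0000 raw=[7.5000 6.0000 4.5000]
Drift of clock 0 after op 2: 7.5000 - 5.0000 = 2.5000

Answer: 2.5000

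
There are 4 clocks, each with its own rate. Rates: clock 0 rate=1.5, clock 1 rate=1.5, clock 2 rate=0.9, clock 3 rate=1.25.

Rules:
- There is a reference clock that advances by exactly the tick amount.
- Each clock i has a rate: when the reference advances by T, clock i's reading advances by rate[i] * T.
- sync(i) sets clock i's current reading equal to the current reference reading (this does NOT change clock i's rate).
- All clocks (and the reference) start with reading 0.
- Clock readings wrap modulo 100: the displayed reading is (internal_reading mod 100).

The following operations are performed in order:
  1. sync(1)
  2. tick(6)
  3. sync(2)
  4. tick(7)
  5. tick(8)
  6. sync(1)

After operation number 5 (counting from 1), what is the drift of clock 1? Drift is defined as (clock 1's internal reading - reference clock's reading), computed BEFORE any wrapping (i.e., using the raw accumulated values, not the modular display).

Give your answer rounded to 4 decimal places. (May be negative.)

After op 1 sync(1): ref=0.0000 raw=[0.0000 0.0000 0.0000 0.0000]
After op 2 tick(6): ref=6.0000 raw=[9.0000 9.0000 5.4000 7.5000]
After op 3 sync(2): ref=6.0000 raw=[9.0000 9.0000 6.0000 7.5000]
After op 4 tick(7): ref=13.0000 raw=[19.5000 19.5000 12.3000 16.2500]
After op 5 tick(8): ref=21.0000 raw=[31.5000 31.5000 19.5000 26.2500]
Drift of clock 1 after op 5: 31.5000 - 21.0000 = 10.5000

Answer: 10.5000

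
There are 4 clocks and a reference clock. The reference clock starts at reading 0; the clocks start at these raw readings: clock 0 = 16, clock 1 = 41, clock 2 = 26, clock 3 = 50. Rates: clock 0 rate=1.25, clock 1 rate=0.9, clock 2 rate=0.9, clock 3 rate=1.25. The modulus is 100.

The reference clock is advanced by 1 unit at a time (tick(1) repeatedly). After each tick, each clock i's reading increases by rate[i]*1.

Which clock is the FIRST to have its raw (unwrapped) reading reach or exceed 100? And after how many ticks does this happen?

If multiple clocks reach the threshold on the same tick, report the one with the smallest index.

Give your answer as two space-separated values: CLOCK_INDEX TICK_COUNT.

Answer: 3 40

Derivation:
clock 0: start=16, rate=1.25, needs 100-16 = 84; ticks = ceil(84/1.25) = ceil(67.2000) = 68; reading at tick 68 = 16 + 1.25*68 = 101.0000
clock 1: start=41, rate=0.9, needs 100-41 = 59; ticks = ceil(59/0.9) = ceil(65.5556) = 66; reading at tick 66 = 41 + 0.9*66 = 100.4000
clock 2: start=26, rate=0.9, needs 100-26 = 74; ticks = ceil(74/0.9) = ceil(82.2222) = 83; reading at tick 83 = 26 + 0.9*83 = 100.7000
clock 3: start=50, rate=1.25, needs 100-50 = 50; ticks = ceil(50/1.25) = ceil(40.0000) = 40; reading at tick 40 = 50 + 1.25*40 = 100.0000
Minimum tick count = 40; winners = [3]; smallest index = 3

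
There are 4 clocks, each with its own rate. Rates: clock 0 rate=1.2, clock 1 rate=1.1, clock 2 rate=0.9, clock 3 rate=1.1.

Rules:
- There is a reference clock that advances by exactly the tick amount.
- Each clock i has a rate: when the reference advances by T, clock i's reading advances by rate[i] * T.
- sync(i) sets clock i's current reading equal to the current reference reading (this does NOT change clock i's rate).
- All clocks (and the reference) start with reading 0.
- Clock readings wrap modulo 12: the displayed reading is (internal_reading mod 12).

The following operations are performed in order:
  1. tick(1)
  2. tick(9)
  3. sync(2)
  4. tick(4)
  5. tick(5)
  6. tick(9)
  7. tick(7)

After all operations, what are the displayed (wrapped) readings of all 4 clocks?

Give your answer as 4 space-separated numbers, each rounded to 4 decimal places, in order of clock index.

After op 1 tick(1): ref=1.0000 raw=[1.2000 1.1000 0.9000 1.1000]
After op 2 tick(9): ref=10.0000 raw=[12.0000 11.0000 9.0000 11.0000]
After op 3 sync(2): ref=10.0000 raw=[12.0000 11.0000 10.0000 11.0000]
After op 4 tick(4): ref=14.0000 raw=[16.8000 15.4000 13.6000 15.4000]
After op 5 tick(5): ref=19.0000 raw=[22.8000 20.9000 18.1000 20.9000]
After op 6 tick(9): ref=28.0000 raw=[33.6000 30.8000 26.2000 30.8000]
After op 7 tick(7): ref=35.0000 raw=[42.0000 38.5000 32.5000 38.5000]
Wrap final raw readings (mod 12): 42.0000 mod 12 = 6.0000; 38.5000 mod 12 = 2.5000; 32.5000 mod 12 = 8.5000; 38.5000 mod 12 = 2.5000

Answer: 6.0000 2.5000 8.5000 2.5000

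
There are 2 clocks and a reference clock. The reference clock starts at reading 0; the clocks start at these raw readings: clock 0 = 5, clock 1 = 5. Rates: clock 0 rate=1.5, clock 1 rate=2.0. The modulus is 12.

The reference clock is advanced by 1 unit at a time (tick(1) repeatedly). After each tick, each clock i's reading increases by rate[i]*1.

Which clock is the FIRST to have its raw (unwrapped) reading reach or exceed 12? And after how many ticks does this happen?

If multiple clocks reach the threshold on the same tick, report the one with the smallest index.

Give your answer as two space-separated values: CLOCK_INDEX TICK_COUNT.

clock 0: start=5, rate=1.5, needs 12-5 = 7; ticks = ceil(7/1.5) = ceil(4.6667) = 5; reading at tick 5 = 5 + 1.5*5 = 12.5000
clock 1: start=5, rate=2.0, needs 12-5 = 7; ticks = ceil(7/2.0) = ceil(3.5000) = 4; reading at tick 4 = 5 + 2.0*4 = 13.0000
Minimum tick count = 4; winners = [1]; smallest index = 1

Answer: 1 4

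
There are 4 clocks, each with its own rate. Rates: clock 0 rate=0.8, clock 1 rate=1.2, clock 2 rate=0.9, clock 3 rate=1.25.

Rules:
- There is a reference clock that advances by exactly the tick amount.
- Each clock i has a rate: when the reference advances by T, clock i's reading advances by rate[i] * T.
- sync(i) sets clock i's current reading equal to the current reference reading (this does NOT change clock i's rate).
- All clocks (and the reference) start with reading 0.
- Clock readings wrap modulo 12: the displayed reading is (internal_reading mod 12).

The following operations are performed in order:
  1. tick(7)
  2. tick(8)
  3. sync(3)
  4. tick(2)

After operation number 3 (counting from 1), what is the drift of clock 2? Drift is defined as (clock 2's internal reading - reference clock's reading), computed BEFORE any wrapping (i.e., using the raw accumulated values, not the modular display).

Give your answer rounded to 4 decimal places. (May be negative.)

After op 1 tick(7): ref=7.0000 raw=[5.6000 8.4000 6.3000 8.7500]
After op 2 tick(8): ref=15.0000 raw=[12.0000 18.0000 13.5000 18.7500]
After op 3 sync(3): ref=15.0000 raw=[12.0000 18.0000 13.5000 15.0000]
Drift of clock 2 after op 3: 13.5000 - 15.0000 = -1.5000

Answer: -1.5000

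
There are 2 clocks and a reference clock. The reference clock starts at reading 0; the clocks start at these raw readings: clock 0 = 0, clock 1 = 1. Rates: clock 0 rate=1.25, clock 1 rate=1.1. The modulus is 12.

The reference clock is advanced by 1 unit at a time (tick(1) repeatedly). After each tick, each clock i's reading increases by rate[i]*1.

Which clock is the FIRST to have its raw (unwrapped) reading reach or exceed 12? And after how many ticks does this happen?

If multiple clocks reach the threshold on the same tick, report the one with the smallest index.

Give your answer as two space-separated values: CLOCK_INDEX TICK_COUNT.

Answer: 0 10

Derivation:
clock 0: start=0, rate=1.25, needs 12-0 = 12; ticks = ceil(12/1.25) = ceil(9.6000) = 10; reading at tick 10 = 0 + 1.25*10 = 12.5000
clock 1: start=1, rate=1.1, needs 12-1 = 11; ticks = ceil(11/1.1) = ceil(10.0000) = 10; reading at tick 10 = 1 + 1.1*10 = 12.0000
Minimum tick count = 10; winners = [0, 1]; smallest index = 0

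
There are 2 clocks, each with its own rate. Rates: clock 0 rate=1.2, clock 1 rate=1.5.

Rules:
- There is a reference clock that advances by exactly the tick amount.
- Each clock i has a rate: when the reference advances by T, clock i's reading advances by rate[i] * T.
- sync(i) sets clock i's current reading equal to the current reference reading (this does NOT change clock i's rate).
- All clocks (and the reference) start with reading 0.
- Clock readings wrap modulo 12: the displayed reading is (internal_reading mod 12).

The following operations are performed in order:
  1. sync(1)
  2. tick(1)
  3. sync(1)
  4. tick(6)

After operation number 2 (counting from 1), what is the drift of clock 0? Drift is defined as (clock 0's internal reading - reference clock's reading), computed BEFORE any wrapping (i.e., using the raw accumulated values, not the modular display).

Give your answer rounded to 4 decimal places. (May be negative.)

Answer: 0.2000

Derivation:
After op 1 sync(1): ref=0.0000 raw=[0.0000 0.0000]
After op 2 tick(1): ref=1.0000 raw=[1.2000 1.5000]
Drift of clock 0 after op 2: 1.2000 - 1.0000 = 0.2000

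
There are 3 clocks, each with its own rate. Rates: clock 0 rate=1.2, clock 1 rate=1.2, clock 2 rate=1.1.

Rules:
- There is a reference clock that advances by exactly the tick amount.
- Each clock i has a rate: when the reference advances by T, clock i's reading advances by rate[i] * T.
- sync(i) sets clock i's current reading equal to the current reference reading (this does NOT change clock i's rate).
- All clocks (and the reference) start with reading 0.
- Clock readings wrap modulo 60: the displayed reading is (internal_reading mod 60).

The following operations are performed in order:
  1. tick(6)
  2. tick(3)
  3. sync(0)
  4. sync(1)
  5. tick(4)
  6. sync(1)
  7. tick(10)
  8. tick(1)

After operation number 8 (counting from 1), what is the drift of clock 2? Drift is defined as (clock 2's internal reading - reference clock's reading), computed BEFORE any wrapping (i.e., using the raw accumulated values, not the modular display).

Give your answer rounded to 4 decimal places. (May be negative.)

Answer: 2.4000

Derivation:
After op 1 tick(6): ref=6.0000 raw=[7.2000 7.2000 6.6000]
After op 2 tick(3): ref=9.0000 raw=[10.8000 10.8000 9.9000]
After op 3 sync(0): ref=9.0000 raw=[9.0000 10.8000 9.9000]
After op 4 sync(1): ref=9.0000 raw=[9.0000 9.0000 9.9000]
After op 5 tick(4): ref=13.0000 raw=[13.8000 13.8000 14.3000]
After op 6 sync(1): ref=13.0000 raw=[13.8000 13.0000 14.3000]
After op 7 tick(10): ref=23.0000 raw=[25.8000 25.0000 25.3000]
After op 8 tick(1): ref=24.0000 raw=[27.0000 26.2000 26.4000]
Drift of clock 2 after op 8: 26.4000 - 24.0000 = 2.4000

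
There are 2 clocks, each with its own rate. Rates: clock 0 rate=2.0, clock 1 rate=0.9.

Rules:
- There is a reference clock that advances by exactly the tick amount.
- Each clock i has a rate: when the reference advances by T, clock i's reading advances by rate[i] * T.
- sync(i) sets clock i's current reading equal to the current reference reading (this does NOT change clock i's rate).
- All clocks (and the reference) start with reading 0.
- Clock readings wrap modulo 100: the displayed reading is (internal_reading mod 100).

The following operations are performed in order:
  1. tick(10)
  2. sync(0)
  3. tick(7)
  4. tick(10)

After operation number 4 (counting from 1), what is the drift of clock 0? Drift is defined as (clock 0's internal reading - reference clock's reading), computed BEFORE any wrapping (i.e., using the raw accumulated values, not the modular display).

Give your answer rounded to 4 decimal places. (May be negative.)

Answer: 17.0000

Derivation:
After op 1 tick(10): ref=10.0000 raw=[20.0000 9.0000]
After op 2 sync(0): ref=10.0000 raw=[10.0000 9.0000]
After op 3 tick(7): ref=17.0000 raw=[24.0000 15.3000]
After op 4 tick(10): ref=27.0000 raw=[44.0000 24.3000]
Drift of clock 0 after op 4: 44.0000 - 27.0000 = 17.0000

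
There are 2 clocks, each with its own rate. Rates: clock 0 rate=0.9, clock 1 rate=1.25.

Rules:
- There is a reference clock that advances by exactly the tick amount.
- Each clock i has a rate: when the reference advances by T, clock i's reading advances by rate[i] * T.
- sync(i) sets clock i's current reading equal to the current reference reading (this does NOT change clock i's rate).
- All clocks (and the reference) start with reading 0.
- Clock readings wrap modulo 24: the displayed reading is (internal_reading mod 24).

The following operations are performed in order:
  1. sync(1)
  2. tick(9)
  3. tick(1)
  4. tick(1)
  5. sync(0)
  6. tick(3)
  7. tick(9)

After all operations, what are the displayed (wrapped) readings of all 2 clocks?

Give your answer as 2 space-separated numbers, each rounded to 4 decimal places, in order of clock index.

After op 1 sync(1): ref=0.0000 raw=[0.0000 0.0000]
After op 2 tick(9): ref=9.0000 raw=[8.1000 11.2500]
After op 3 tick(1): ref=10.0000 raw=[9.0000 12.5000]
After op 4 tick(1): ref=11.0000 raw=[9.9000 13.7500]
After op 5 sync(0): ref=11.0000 raw=[11.0000 13.7500]
After op 6 tick(3): ref=14.0000 raw=[13.7000 17.5000]
After op 7 tick(9): ref=23.0000 raw=[21.8000 28.7500]
Wrap final raw readings (mod 24): 21.8000 mod 24 = 21.8000; 28.7500 mod 24 = 4.7500

Answer: 21.8000 4.7500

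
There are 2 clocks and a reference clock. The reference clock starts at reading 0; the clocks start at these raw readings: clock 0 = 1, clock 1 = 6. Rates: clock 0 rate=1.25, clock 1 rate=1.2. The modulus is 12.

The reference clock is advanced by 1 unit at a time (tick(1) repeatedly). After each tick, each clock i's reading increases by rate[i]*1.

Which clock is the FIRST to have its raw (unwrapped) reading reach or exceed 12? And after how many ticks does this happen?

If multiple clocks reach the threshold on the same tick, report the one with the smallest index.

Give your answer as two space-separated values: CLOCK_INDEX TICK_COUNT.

clock 0: start=1, rate=1.25, needs 12-1 = 11; ticks = ceil(11/1.25) = ceil(8.8000) = 9; reading at tick 9 = 1 + 1.25*9 = 12.2500
clock 1: start=6, rate=1.2, needs 12-6 = 6; ticks = ceil(6/1.2) = ceil(5.0000) = 5; reading at tick 5 = 6 + 1.2*5 = 12.0000
Minimum tick count = 5; winners = [1]; smallest index = 1

Answer: 1 5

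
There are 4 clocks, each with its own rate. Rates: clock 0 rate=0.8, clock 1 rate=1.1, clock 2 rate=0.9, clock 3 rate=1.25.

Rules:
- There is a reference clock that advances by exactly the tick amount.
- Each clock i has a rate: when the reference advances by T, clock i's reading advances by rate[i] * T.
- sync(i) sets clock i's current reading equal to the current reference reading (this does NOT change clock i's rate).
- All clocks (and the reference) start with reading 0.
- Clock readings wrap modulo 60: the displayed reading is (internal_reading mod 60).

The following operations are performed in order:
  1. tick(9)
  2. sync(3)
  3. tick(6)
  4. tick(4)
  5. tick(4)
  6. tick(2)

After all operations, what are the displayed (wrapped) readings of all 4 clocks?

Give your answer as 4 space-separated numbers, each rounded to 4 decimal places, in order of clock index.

After op 1 tick(9): ref=9.0000 raw=[7.2000 9.9000 8.1000 11.2500]
After op 2 sync(3): ref=9.0000 raw=[7.2000 9.9000 8.1000 9.0000]
After op 3 tick(6): ref=15.0000 raw=[12.0000 16.5000 13.5000 16.5000]
After op 4 tick(4): ref=19.0000 raw=[15.2000 20.9000 17.1000 21.5000]
After op 5 tick(4): ref=23.0000 raw=[18.4000 25.3000 20.7000 26.5000]
After op 6 tick(2): ref=25.0000 raw=[20.0000 27.5000 22.5000 29.0000]
Wrap final raw readings (mod 60): 20.0000 mod 60 = 20.0000; 27.5000 mod 60 = 27.5000; 22.5000 mod 60 = 22.5000; 29.0000 mod 60 = 29.0000

Answer: 20.0000 27.5000 22.5000 29.0000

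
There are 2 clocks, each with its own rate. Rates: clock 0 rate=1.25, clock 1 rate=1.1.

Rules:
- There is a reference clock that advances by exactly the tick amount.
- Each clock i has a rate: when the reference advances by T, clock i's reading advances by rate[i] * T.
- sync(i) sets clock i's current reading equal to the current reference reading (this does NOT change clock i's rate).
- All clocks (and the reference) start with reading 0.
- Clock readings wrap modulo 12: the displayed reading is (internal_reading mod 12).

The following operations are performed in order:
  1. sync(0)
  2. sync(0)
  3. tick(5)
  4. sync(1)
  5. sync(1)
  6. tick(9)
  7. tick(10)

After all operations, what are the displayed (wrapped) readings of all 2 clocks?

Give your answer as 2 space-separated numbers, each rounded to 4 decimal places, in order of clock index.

Answer: 6.0000 1.9000

Derivation:
After op 1 sync(0): ref=0.0000 raw=[0.0000 0.0000]
After op 2 sync(0): ref=0.0000 raw=[0.0000 0.0000]
After op 3 tick(5): ref=5.0000 raw=[6.2500 5.5000]
After op 4 sync(1): ref=5.0000 raw=[6.2500 5.0000]
After op 5 sync(1): ref=5.0000 raw=[6.2500 5.0000]
After op 6 tick(9): ref=14.0000 raw=[17.5000 14.9000]
After op 7 tick(10): ref=24.0000 raw=[30.0000 25.9000]
Wrap final raw readings (mod 12): 30.0000 mod 12 = 6.0000; 25.9000 mod 12 = 1.9000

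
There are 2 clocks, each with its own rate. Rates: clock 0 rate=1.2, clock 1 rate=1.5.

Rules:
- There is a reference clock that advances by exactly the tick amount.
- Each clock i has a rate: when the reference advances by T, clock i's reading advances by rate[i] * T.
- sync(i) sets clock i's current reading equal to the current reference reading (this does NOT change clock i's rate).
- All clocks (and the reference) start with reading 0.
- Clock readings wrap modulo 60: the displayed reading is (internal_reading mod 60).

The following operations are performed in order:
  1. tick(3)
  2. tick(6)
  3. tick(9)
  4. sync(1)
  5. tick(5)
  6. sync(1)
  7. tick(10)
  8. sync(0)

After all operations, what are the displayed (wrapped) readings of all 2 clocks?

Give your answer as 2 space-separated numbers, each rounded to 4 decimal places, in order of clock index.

After op 1 tick(3): ref=3.0000 raw=[3.6000 4.5000]
After op 2 tick(6): ref=9.0000 raw=[10.8000 13.5000]
After op 3 tick(9): ref=18.0000 raw=[21.6000 27.0000]
After op 4 sync(1): ref=18.0000 raw=[21.6000 18.0000]
After op 5 tick(5): ref=23.0000 raw=[27.6000 25.5000]
After op 6 sync(1): ref=23.0000 raw=[27.6000 23.0000]
After op 7 tick(10): ref=33.0000 raw=[39.6000 38.0000]
After op 8 sync(0): ref=33.0000 raw=[33.0000 38.0000]
Wrap final raw readings (mod 60): 33.0000 mod 60 = 33.0000; 38.0000 mod 60 = 38.0000

Answer: 33.0000 38.0000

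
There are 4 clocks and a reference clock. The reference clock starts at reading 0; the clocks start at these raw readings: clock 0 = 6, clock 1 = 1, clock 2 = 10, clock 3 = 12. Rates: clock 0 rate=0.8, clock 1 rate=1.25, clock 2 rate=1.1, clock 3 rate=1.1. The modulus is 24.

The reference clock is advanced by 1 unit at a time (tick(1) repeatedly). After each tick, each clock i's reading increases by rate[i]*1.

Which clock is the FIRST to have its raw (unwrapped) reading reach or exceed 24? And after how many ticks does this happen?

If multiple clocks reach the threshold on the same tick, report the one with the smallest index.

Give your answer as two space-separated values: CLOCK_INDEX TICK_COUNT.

Answer: 3 11

Derivation:
clock 0: start=6, rate=0.8, needs 24-6 = 18; ticks = ceil(18/0.8) = ceil(22.5000) = 23; reading at tick 23 = 6 + 0.8*23 = 24.4000
clock 1: start=1, rate=1.25, needs 24-1 = 23; ticks = ceil(23/1.25) = ceil(18.4000) = 19; reading at tick 19 = 1 + 1.25*19 = 24.7500
clock 2: start=10, rate=1.1, needs 24-10 = 14; ticks = ceil(14/1.1) = ceil(12.7273) = 13; reading at tick 13 = 10 + 1.1*13 = 24.3000
clock 3: start=12, rate=1.1, needs 24-12 = 12; ticks = ceil(12/1.1) = ceil(10.9091) = 11; reading at tick 11 = 12 + 1.1*11 = 24.1000
Minimum tick count = 11; winners = [3]; smallest index = 3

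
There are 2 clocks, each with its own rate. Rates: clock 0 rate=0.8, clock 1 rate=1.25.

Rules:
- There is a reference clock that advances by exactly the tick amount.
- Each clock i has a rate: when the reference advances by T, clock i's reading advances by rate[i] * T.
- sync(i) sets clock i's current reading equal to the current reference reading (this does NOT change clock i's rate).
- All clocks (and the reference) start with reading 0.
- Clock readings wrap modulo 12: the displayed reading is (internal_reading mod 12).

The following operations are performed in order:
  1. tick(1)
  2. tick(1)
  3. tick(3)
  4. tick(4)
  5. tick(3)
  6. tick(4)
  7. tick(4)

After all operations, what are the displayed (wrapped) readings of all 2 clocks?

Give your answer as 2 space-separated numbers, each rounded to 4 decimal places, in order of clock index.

After op 1 tick(1): ref=1.0000 raw=[0.8000 1.2500]
After op 2 tick(1): ref=2.0000 raw=[1.6000 2.5000]
After op 3 tick(3): ref=5.0000 raw=[4.0000 6.2500]
After op 4 tick(4): ref=9.0000 raw=[7.2000 11.2500]
After op 5 tick(3): ref=12.0000 raw=[9.6000 15.0000]
After op 6 tick(4): ref=16.0000 raw=[12.8000 20.0000]
After op 7 tick(4): ref=20.0000 raw=[16.0000 25.0000]
Wrap final raw readings (mod 12): 16.0000 mod 12 = 4.0000; 25.0000 mod 12 = 1.0000

Answer: 4.0000 1.0000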